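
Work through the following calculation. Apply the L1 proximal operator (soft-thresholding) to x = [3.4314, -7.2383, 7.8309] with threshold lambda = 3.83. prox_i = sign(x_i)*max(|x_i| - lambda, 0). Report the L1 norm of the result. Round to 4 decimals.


Soft-thresholding with lambda = 3.83:
prox(3.4314) = sign(3.4314)*max(|3.4314| - 3.83, 0) = 0.0
prox(-7.2383) = sign(-7.2383)*max(|-7.2383| - 3.83, 0) = -3.4083
prox(7.8309) = sign(7.8309)*max(|7.8309| - 3.83, 0) = 4.0009
prox(x) = [0.0, -3.4083, 4.0009]
||prox(x)||_1 = 0.0 + 3.4083 + 4.0009 = 7.4092


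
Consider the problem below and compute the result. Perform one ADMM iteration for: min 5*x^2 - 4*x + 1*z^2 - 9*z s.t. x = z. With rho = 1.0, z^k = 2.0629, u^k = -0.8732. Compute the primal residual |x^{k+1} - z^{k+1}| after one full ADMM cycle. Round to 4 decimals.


ADMM iteration with rho = 1.0, z^k = 2.0629, u^k = -0.8732
Step 1: x-update.
Minimize 5*x^2 - 4*x + (1.0/2)*(x - 2.0629 - 0.8732)^2
FOC: (2*5 + 1.0)*x = 4 + 1.0*(2.0629 + 0.8732)
x^{k+1} = 0.6306
Step 2: z-update.
Minimize 1*z^2 - 9*z + (1.0/2)*(0.6306 - z - 0.8732)^2
FOC: (2*1 + 1.0)*z = 9 + 1.0*(0.6306 - 0.8732)
z^{k+1} = 2.9191
Step 3: u-update.
u^{k+1} = -0.8732 + 0.6306 - 2.9191 = -3.1618
Step 4: Primal residual = |0.6306 - 2.9191| = 2.2886


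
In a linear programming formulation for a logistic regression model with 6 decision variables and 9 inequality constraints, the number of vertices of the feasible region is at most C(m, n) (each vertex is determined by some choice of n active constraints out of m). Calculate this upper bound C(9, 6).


Each vertex corresponds to some choice of n active constraints out of m, so the number of vertices is at most C(m, n) = m! / (n!(m-n)!).
m = 9, n = 6
Numerator: 9 * 8 * 7 * 6 * 5 * 4
Denominator: 6! = 720
C(9, 6) = 84


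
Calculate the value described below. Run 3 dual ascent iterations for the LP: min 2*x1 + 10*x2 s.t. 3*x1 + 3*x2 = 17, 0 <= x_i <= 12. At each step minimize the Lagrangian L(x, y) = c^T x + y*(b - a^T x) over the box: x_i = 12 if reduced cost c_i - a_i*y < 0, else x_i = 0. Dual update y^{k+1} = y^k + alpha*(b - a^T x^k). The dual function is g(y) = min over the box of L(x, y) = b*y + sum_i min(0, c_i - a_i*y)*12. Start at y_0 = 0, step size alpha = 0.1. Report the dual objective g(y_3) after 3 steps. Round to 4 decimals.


Dual ascent for LP: min 2*x1 + 10*x2, 3*x1 + 3*x2 = 17, 0 <= x_i <= 12
Step 1: y^k = 0.0, reduced costs: (2.0, 10.0)
  x^k = (0.0, 0.0), subgradient = b - a^T x = 17.0
  y^{k+1} = 0.0 + 0.1*17.0 = 1.7
Step 2: y^k = 1.7, reduced costs: (-3.1, 4.9)
  x^k = (12.0, 0.0), subgradient = b - a^T x = -19.0
  y^{k+1} = 1.7 + 0.1*-19.0 = -0.2
Step 3: y^k = -0.2, reduced costs: (2.6, 10.6)
  x^k = (0.0, 0.0), subgradient = b - a^T x = 17.0
  y^{k+1} = -0.2 + 0.1*17.0 = 1.5
Dual objective at y_3 = 1.5: reduced costs (-2.5, 5.5), box minimizer x = (12.0, 0.0)
g(y_3) = b*y + (c1 - a1*y)*x1 + (c2 - a2*y)*x2 = 17*1.5 + (-2.5)*12.0 + 5.5*0.0 = 25.5 - 30.0 + 0.0 = -4.5


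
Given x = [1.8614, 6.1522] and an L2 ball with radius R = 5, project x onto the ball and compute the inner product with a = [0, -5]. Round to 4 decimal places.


Step 1: Compute ||x|| (intermediates to 6 decimals).
||x|| = sqrt(1.8614^2 + 6.1522^2) = 6.427626
Step 2: Project.
Since ||x|| > R, scale = R/||x|| = 5/6.427626 = 0.777892, proj(x) = scale * x
proj(x) = [1.447968, 4.785747]
Step 3: Dot product.
a^T * proj(x) = 0*1.447968 - 5*4.785747 = -23.9287


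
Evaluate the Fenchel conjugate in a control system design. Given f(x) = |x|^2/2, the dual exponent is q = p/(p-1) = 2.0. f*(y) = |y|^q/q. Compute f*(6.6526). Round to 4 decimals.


The conjugate exponent q satisfies 1/p + 1/q = 1.
p = 2, so q = 2/(2 - 1) = 2.0
|y|^q = 6.6526^2.0 = 44.2571
f*(6.6526) = 44.2571 / 2.0 = 22.1285


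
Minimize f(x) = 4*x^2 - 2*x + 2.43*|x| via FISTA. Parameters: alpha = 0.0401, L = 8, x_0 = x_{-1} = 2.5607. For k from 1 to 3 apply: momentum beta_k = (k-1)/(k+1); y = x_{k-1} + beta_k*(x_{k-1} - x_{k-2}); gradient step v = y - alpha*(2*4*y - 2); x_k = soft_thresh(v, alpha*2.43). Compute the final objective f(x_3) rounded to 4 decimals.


FISTA on f(x) = 4*x^2 - 2*x + 2.43*|x|
L = 8, alpha = 0.0401
Iteration 1: beta = 0.0, y = 2.5607 + 0.0*(2.5607 - 2.5607) = 2.5607
  grad(y) = 18.4856, v = y - alpha*grad = 1.8194
  prox(v) = soft_thresh(1.8194, 0.0974) = 1.722
Iteration 2: beta = 0.3333, y = 1.722 + 0.3333*(1.722 - 2.5607) = 1.4424
  grad(y) = 9.5393, v = y - alpha*grad = 1.0599
  prox(v) = soft_thresh(1.0599, 0.0974) = 0.9624
Iteration 3: beta = 0.5, y = 0.9624 + 0.5*(0.9624 - 1.722) = 0.5827
  grad(y) = 2.6614, v = y - alpha*grad = 0.476
  prox(v) = soft_thresh(0.476, 0.0974) = 0.3785
f(x_3) = 4*0.3785^2 - 2*0.3785 + 2.43*|0.3785| = 0.7358


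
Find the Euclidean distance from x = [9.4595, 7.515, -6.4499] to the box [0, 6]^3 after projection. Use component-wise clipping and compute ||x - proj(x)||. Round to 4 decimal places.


Project each component onto [0, 6].
clip(9.4595) = 6.0, clip(7.515) = 6.0, clip(-6.4499) = 0.0
Projection = [6.0, 6.0, 0.0]
Squared diffs: [11.9681, 2.2952, 41.6012]
Distance = sqrt(55.8645) = 7.4743


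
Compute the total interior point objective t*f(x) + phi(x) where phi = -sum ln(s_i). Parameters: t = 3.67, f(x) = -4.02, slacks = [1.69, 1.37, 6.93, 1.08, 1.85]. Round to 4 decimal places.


Step 1: Compute log-barrier.
ln values: [0.5247, 0.3148, 1.9359, 0.077, 0.6152]
phi = -(0.5247 + 0.3148 + 1.9359 + 0.077 + 0.6152) = -3.4675
Step 2: Compute augmented objective.
t*f(x) = 3.67*-4.02 = -14.7534
Total = -14.7534 - 3.4675 = -18.2209


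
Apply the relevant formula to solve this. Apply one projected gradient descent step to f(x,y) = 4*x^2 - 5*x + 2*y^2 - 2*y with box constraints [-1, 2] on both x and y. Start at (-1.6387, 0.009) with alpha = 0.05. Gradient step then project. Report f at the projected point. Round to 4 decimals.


Step 1: Compute gradient at (-1.6387, 0.009).
grad_x = 2*4*-1.6387 - 5 = -18.1096
grad_y = 2*2*0.009 - 2 = -1.964
Step 2: Gradient step.
x_raw = -1.6387 - 0.05*-18.1096 = -0.7332
y_raw = 0.009 - 0.05*-1.964 = 0.1072
Step 3: Project onto [-1, 2].
x_proj = clip(-0.7332) = -0.7332
y_proj = clip(0.1072) = 0.1072
Step 4: Evaluate f.
f(-0.7332, 0.1072) = 5.6251


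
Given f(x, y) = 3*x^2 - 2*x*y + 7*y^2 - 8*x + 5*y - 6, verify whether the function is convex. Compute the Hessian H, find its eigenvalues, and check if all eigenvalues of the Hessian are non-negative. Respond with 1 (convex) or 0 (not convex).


The Hessian of f(x,y) = 3*x^2 - 2*x*y + 7*y^2 - 8*x + 5*y - 6 is:
H = [[6, -2], [-2, 14]]
Trace = 6 + 14 = 20
Determinant = 6*14 - (-2)^2 = 80
Discriminant = (20)^2 - 4*80 = 80.0
Eigenvalues: lambda_1 = 5.5279, lambda_2 = 14.4721
The function is convex.

1


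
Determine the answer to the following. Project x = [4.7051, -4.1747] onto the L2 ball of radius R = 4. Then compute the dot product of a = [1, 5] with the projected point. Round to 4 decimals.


Step 1: Compute ||x|| (intermediates to 6 decimals).
||x|| = sqrt(4.7051^2 + (-4.1747)^2) = 6.290158
Step 2: Project.
Since ||x|| > R, scale = R/||x|| = 4/6.290158 = 0.635914, proj(x) = scale * x
proj(x) = [2.992039, -2.65475]
Step 3: Dot product.
a^T * proj(x) = 1*2.992039 + 5*(-2.65475) = -10.2817


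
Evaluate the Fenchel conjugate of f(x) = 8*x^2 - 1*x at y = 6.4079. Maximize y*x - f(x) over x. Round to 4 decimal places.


f*(y) = sup_x {y*x - a*x^2 - b*x} = sup_x {(y-b)*x - a*x^2}
FOC: (y - b) - 2a*x = 0 => x* = (y - b)/(2a)
x* = (6.4079 + 1)/(2*8) = 0.463
f*(6.4079) = (y-b)^2/(4a) = (6.4079 + 1)^2/(4*8)
= 54.877/32 = 1.7149


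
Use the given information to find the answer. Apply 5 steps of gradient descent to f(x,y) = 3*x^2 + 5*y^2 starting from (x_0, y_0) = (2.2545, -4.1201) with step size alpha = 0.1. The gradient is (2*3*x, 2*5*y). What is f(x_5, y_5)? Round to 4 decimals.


Gradient descent on f(x,y) = 3*x^2 + 5*y^2.
Starting point: (2.2545, -4.1201), alpha = 0.1
Step 1: grad_x = 2*3*2.2545 = 13.527, grad_y = 2*5*-4.1201 = -41.201
  x_1 = 2.2545 - 0.1*13.527 = 0.9018
  y_1 = -4.1201 - 0.1*-41.201 = 0.0
Step 2: grad_x = 2*3*0.9018 = 5.4108, grad_y = 2*5*0.0 = 0.0
  x_2 = 0.9018 - 0.1*5.4108 = 0.3607
  y_2 = 0.0 - 0.1*0.0 = 0.0
Step 3: grad_x = 2*3*0.3607 = 2.1643, grad_y = 2*5*0.0 = 0.0
  x_3 = 0.3607 - 0.1*2.1643 = 0.1443
  y_3 = 0.0 - 0.1*0.0 = 0.0
Step 4: grad_x = 2*3*0.1443 = 0.8657, grad_y = 2*5*0.0 = 0.0
  x_4 = 0.1443 - 0.1*0.8657 = 0.0577
  y_4 = 0.0 - 0.1*0.0 = 0.0
Step 5: grad_x = 2*3*0.0577 = 0.3463, grad_y = 2*5*0.0 = 0.0
  x_5 = 0.0577 - 0.1*0.3463 = 0.0231
  y_5 = 0.0 - 0.1*0.0 = 0.0
f(0.0231, 0.0) = 3*0.0231^2 + 5*0.0^2 = 0.0016


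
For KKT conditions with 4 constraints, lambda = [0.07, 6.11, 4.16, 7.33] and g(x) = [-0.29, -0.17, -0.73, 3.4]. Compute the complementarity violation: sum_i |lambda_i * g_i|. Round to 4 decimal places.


KKT complementary slackness check:
lambda_1 * g_1 = 0.07 * -0.29 = -0.0203
lambda_2 * g_2 = 6.11 * -0.17 = -1.0387
lambda_3 * g_3 = 4.16 * -0.73 = -3.0368
lambda_4 * g_4 = 7.33 * 3.4 = 24.922
Total violation = 0.0203 + 1.0387 + 3.0368 + 24.922 = 29.0178


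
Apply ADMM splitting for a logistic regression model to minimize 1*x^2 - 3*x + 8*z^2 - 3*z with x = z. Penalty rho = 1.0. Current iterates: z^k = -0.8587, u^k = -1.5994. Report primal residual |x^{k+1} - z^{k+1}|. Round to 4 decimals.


ADMM iteration with rho = 1.0, z^k = -0.8587, u^k = -1.5994
Step 1: x-update.
Minimize 1*x^2 - 3*x + (1.0/2)*(x + 0.8587 - 1.5994)^2
FOC: (2*1 + 1.0)*x = 3 + 1.0*(-0.8587 + 1.5994)
x^{k+1} = 1.2469
Step 2: z-update.
Minimize 8*z^2 - 3*z + (1.0/2)*(1.2469 - z - 1.5994)^2
FOC: (2*8 + 1.0)*z = 3 + 1.0*(1.2469 - 1.5994)
z^{k+1} = 0.1557
Step 3: u-update.
u^{k+1} = -1.5994 + 1.2469 - 0.1557 = -0.5082
Step 4: Primal residual = |1.2469 - 0.1557| = 1.0912


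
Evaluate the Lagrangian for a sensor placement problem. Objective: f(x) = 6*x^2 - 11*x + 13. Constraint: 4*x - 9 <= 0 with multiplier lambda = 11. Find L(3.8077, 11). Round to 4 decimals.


Step 1: Evaluate f(x).
f(3.8077) = 6*3.8077^2 - 11*3.8077 + 13 = 58.1068
Step 2: Evaluate g(x).
g(3.8077) = 4*3.8077 - 9 = 6.2308
Step 3: Compute Lagrangian.
L = 58.1068 + 11*6.2308 = 126.6456


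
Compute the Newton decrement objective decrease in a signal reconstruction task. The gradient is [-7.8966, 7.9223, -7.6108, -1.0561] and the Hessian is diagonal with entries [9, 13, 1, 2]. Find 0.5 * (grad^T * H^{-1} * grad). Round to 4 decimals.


Step 1: H is diagonal, so H^(-1) * g = [-0.8774, 0.6094, -7.6108, -0.5281].
Step 2: g^T H^(-1) g = sum_i g_i^2 / H_ii
  = (-7.8966)^2/9 + (7.9223)^2/13 + (-7.6108)^2/1 + (-1.0561)^2/2
  = 6.9285 + 4.8279 + 57.9243 + 0.5577 = 70.2383
Step 3: Objective decrease = 0.5 * g^T H^(-1) g = 35.1192


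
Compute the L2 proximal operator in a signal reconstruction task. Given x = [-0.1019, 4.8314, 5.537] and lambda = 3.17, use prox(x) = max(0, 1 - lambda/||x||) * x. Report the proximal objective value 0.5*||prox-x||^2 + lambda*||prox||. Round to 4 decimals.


Step 1: Compute ||x||.
||x|| = 7.3492
Step 2: Compute scaling factor.
scale = max(0, 1 - 3.17/7.3492) = 0.5687
Step 3: prox(x) = [-0.0579, 2.7474, 3.1487]
||prox(x)|| = 4.1792
Step 4: Proximal objective.
0.5*||prox-x||^2 = 5.0245
lambda*||prox|| = 13.2481
Total = 18.2726


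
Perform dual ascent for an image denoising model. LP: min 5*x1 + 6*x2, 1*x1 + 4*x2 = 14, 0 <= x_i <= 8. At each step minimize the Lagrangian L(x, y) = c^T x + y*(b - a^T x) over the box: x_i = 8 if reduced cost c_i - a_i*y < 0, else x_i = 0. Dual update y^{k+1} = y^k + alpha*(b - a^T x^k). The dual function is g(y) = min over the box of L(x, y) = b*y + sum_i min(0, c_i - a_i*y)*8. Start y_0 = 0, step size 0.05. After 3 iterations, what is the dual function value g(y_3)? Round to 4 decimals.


Dual ascent for LP: min 5*x1 + 6*x2, 1*x1 + 4*x2 = 14, 0 <= x_i <= 8
Step 1: y^k = 0.0, reduced costs: (5.0, 6.0)
  x^k = (0.0, 0.0), subgradient = b - a^T x = 14.0
  y^{k+1} = 0.0 + 0.05*14.0 = 0.7
Step 2: y^k = 0.7, reduced costs: (4.3, 3.2)
  x^k = (0.0, 0.0), subgradient = b - a^T x = 14.0
  y^{k+1} = 0.7 + 0.05*14.0 = 1.4
Step 3: y^k = 1.4, reduced costs: (3.6, 0.4)
  x^k = (0.0, 0.0), subgradient = b - a^T x = 14.0
  y^{k+1} = 1.4 + 0.05*14.0 = 2.1
Dual objective at y_3 = 2.1: reduced costs (2.9, -2.4), box minimizer x = (0.0, 8.0)
g(y_3) = b*y + (c1 - a1*y)*x1 + (c2 - a2*y)*x2 = 14*2.1 + 2.9*0.0 + (-2.4)*8.0 = 29.4 + 0.0 - 19.2 = 10.2


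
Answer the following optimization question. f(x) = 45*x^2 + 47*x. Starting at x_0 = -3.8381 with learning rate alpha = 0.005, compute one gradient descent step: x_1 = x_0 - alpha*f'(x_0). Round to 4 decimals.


We compute the gradient at x_0 and apply the update.
f'(x) = 90*x + 47
f'(-3.8381) = 90*-3.8381 + 47 = -298.429
x_1 = -3.8381 - 0.005*-298.429 = -2.346


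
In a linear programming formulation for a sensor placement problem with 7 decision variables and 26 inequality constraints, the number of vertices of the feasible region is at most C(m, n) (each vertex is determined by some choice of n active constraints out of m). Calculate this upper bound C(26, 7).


Each vertex corresponds to some choice of n active constraints out of m, so the number of vertices is at most C(m, n) = m! / (n!(m-n)!).
m = 26, n = 7
Numerator: 26 * 25 * 24 * 23 * 22 * 21 * 20
Denominator: 7! = 5040
C(26, 7) = 657800


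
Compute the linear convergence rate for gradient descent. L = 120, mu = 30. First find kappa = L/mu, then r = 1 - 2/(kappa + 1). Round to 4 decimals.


Step 1: Compute the condition number.
kappa = L/mu = 120/30 = 4.0
Step 2: Compute the convergence rate.
r = 1 - 2/(kappa + 1) = 1 - 2*mu/(L + mu) = (L - mu)/(L + mu) = 90/150 = 0.6


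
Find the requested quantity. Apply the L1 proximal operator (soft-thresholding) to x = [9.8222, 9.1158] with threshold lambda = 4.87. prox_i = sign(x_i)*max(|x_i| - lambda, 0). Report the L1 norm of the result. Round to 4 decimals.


Soft-thresholding with lambda = 4.87:
prox(9.8222) = sign(9.8222)*max(|9.8222| - 4.87, 0) = 4.9522
prox(9.1158) = sign(9.1158)*max(|9.1158| - 4.87, 0) = 4.2458
prox(x) = [4.9522, 4.2458]
||prox(x)||_1 = 4.9522 + 4.2458 = 9.198


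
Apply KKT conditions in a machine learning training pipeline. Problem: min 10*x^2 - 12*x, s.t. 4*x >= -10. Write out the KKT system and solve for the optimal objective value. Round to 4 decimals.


Step 1: Try lambda = 0 (constraint inactive).
Stationarity: 2*10*x - 12 = 0
x* = 12/(2*10) = 0.6
Check constraint: 4*0.6 = 2.4 >= -10 -- satisfied.
Step 2: Compute optimal value.
f(x*) = 10*0.6^2 - 12*0.6 = -3.6


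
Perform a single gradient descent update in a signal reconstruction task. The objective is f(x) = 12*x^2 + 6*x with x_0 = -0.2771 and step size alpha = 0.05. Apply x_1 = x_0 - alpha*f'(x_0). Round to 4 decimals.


We compute the gradient at x_0 and apply the update.
f'(x) = 24*x + 6
f'(-0.2771) = 24*-0.2771 + 6 = -0.6504
x_1 = -0.2771 - 0.05*-0.6504 = -0.2446


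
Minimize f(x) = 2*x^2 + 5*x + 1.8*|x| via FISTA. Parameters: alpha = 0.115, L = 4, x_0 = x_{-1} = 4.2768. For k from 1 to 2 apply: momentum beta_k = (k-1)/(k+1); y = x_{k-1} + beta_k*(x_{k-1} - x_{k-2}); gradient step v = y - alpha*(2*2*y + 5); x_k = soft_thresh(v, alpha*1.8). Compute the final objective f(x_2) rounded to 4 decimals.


FISTA on f(x) = 2*x^2 + 5*x + 1.8*|x|
L = 4, alpha = 0.115
Iteration 1: beta = 0.0, y = 4.2768 + 0.0*(4.2768 - 4.2768) = 4.2768
  grad(y) = 22.1072, v = y - alpha*grad = 1.7345
  prox(v) = soft_thresh(1.7345, 0.207) = 1.5275
Iteration 2: beta = 0.3333, y = 1.5275 + 0.3333*(1.5275 - 4.2768) = 0.611
  grad(y) = 7.4441, v = y - alpha*grad = -0.245
  prox(v) = soft_thresh(-0.245, 0.207) = -0.038
f(x_2) = 2*(-0.038)^2 + 5*(-0.038) + 1.8*|-0.038| = -0.1188


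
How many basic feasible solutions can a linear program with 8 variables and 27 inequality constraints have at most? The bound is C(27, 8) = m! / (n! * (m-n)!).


Each vertex corresponds to some choice of n active constraints out of m, so the number of vertices is at most C(m, n) = m! / (n!(m-n)!).
m = 27, n = 8
Numerator: 27 * 26 * 25 * 24 * 23 * 22 * 21 * 20
Denominator: 8! = 40320
C(27, 8) = 2220075


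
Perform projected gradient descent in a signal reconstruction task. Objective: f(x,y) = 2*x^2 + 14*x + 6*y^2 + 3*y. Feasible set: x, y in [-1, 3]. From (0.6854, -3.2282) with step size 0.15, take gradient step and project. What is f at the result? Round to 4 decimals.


Step 1: Compute gradient at (0.6854, -3.2282).
grad_x = 2*2*0.6854 + 14 = 16.7416
grad_y = 2*6*-3.2282 + 3 = -35.7384
Step 2: Gradient step.
x_raw = 0.6854 - 0.15*16.7416 = -1.8258
y_raw = -3.2282 - 0.15*-35.7384 = 2.1326
Step 3: Project onto [-1, 3].
x_proj = clip(-1.8258) = -1.0
y_proj = clip(2.1326) = 2.1326
Step 4: Evaluate f.
f(-1.0, 2.1326) = 21.6846


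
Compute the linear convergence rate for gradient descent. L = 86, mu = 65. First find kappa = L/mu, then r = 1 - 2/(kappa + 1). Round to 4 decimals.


Step 1: Compute the condition number.
kappa = L/mu = 86/65 = 1.3231
Step 2: Compute the convergence rate.
r = 1 - 2/(kappa + 1) = 1 - 2*mu/(L + mu) = (L - mu)/(L + mu) = 21/151 = 0.1391


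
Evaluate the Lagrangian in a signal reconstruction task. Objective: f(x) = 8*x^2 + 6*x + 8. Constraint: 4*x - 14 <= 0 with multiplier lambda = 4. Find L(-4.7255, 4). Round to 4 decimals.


Step 1: Evaluate f(x).
f(-4.7255) = 8*(-4.7255)^2 + 6*(-4.7255) + 8 = 158.2898
Step 2: Evaluate g(x).
g(-4.7255) = 4*-4.7255 - 14 = -32.902
Step 3: Compute Lagrangian.
L = 158.2898 + 4*-32.902 = 26.6818


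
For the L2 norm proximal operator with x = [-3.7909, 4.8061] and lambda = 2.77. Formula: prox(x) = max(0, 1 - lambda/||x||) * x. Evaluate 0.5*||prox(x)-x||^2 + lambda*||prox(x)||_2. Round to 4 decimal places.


Step 1: Compute ||x||.
||x|| = 6.1212
Step 2: Compute scaling factor.
scale = max(0, 1 - 2.77/6.1212) = 0.5475
Step 3: prox(x) = [-2.0754, 2.6312]
||prox(x)|| = 3.3512
Step 4: Proximal objective.
0.5*||prox-x||^2 = 3.8365
lambda*||prox|| = 9.2828
Total = 13.1194


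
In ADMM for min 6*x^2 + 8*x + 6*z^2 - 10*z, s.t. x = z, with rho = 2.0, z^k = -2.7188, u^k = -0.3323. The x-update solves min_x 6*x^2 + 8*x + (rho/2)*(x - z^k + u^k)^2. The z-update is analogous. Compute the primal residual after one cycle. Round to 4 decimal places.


ADMM iteration with rho = 2.0, z^k = -2.7188, u^k = -0.3323
Step 1: x-update.
Minimize 6*x^2 + 8*x + (2.0/2)*(x + 2.7188 - 0.3323)^2
FOC: (2*6 + 2.0)*x = -8 + 2.0*(-2.7188 + 0.3323)
x^{k+1} = -0.9124
Step 2: z-update.
Minimize 6*z^2 - 10*z + (2.0/2)*(-0.9124 - z - 0.3323)^2
FOC: (2*6 + 2.0)*z = 10 + 2.0*(-0.9124 - 0.3323)
z^{k+1} = 0.5365
Step 3: u-update.
u^{k+1} = -0.3323 - 0.9124 - 0.5365 = -1.7811
Step 4: Primal residual = |-0.9124 - 0.5365| = 1.4488


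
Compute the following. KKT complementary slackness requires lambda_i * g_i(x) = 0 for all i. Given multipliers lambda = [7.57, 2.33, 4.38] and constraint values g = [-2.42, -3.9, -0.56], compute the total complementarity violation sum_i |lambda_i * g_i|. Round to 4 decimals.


KKT complementary slackness check:
lambda_1 * g_1 = 7.57 * -2.42 = -18.3194
lambda_2 * g_2 = 2.33 * -3.9 = -9.087
lambda_3 * g_3 = 4.38 * -0.56 = -2.4528
Total violation = 18.3194 + 9.087 + 2.4528 = 29.8592


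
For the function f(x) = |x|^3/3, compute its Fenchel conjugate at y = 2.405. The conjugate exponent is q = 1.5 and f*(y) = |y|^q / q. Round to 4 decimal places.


The conjugate exponent q satisfies 1/p + 1/q = 1.
p = 3, so q = 3/(3 - 1) = 1.5
|y|^q = 2.405^1.5 = 3.7297
f*(2.405) = 3.7297 / 1.5 = 2.4865


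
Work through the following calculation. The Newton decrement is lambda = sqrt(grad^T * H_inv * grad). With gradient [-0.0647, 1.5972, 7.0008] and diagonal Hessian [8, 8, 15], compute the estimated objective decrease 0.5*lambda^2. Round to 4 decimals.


Step 1: H is diagonal, so H^(-1) * g = [-0.0081, 0.1997, 0.4667].
Step 2: g^T H^(-1) g = sum_i g_i^2 / H_ii
  = (-0.0647)^2/8 + (1.5972)^2/8 + (7.0008)^2/15
  = 0.0005 + 0.3189 + 3.2674 = 3.5868
Step 3: Objective decrease = 0.5 * g^T H^(-1) g = 1.7934


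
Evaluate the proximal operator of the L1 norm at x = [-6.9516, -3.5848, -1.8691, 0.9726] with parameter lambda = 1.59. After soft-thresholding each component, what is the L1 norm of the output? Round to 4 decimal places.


Soft-thresholding with lambda = 1.59:
prox(-6.9516) = sign(-6.9516)*max(|-6.9516| - 1.59, 0) = -5.3616
prox(-3.5848) = sign(-3.5848)*max(|-3.5848| - 1.59, 0) = -1.9948
prox(-1.8691) = sign(-1.8691)*max(|-1.8691| - 1.59, 0) = -0.2791
prox(0.9726) = sign(0.9726)*max(|0.9726| - 1.59, 0) = 0.0
prox(x) = [-5.3616, -1.9948, -0.2791, 0.0]
||prox(x)||_1 = 5.3616 + 1.9948 + 0.2791 + 0.0 = 7.6355


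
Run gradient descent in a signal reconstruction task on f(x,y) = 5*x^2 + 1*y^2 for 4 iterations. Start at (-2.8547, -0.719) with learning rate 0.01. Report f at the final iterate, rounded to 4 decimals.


Gradient descent on f(x,y) = 5*x^2 + 1*y^2.
Starting point: (-2.8547, -0.719), alpha = 0.01
Step 1: grad_x = 2*5*-2.8547 = -28.547, grad_y = 2*1*-0.719 = -1.438
  x_1 = -2.8547 - 0.01*-28.547 = -2.5692
  y_1 = -0.719 - 0.01*-1.438 = -0.7046
Step 2: grad_x = 2*5*-2.5692 = -25.6923, grad_y = 2*1*-0.7046 = -1.4092
  x_2 = -2.5692 - 0.01*-25.6923 = -2.3123
  y_2 = -0.7046 - 0.01*-1.4092 = -0.6905
Step 3: grad_x = 2*5*-2.3123 = -23.1231, grad_y = 2*1*-0.6905 = -1.3811
  x_3 = -2.3123 - 0.01*-23.1231 = -2.0811
  y_3 = -0.6905 - 0.01*-1.3811 = -0.6767
Step 4: grad_x = 2*5*-2.0811 = -20.8108, grad_y = 2*1*-0.6767 = -1.3534
  x_4 = -2.0811 - 0.01*-20.8108 = -1.873
  y_4 = -0.6767 - 0.01*-1.3534 = -0.6632
f(-1.873, -0.6632) = 5*(-1.873)^2 + 1*(-0.6632)^2 = 17.9799


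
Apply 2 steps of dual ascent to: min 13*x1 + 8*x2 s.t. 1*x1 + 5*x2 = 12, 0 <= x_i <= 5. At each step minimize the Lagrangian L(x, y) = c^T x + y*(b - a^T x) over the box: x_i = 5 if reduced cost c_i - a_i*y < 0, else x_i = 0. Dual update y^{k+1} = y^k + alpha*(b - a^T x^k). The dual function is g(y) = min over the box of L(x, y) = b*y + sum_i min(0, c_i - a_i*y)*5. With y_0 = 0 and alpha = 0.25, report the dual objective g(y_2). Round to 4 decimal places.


Dual ascent for LP: min 13*x1 + 8*x2, 1*x1 + 5*x2 = 12, 0 <= x_i <= 5
Step 1: y^k = 0.0, reduced costs: (13.0, 8.0)
  x^k = (0.0, 0.0), subgradient = b - a^T x = 12.0
  y^{k+1} = 0.0 + 0.25*12.0 = 3.0
Step 2: y^k = 3.0, reduced costs: (10.0, -7.0)
  x^k = (0.0, 5.0), subgradient = b - a^T x = -13.0
  y^{k+1} = 3.0 + 0.25*-13.0 = -0.25
Dual objective at y_2 = -0.25: reduced costs (13.25, 9.25), box minimizer x = (0.0, 0.0)
g(y_2) = b*y + (c1 - a1*y)*x1 + (c2 - a2*y)*x2 = 12*(-0.25) + 13.25*0.0 + 9.25*0.0 = -3.0 + 0.0 + 0.0 = -3.0


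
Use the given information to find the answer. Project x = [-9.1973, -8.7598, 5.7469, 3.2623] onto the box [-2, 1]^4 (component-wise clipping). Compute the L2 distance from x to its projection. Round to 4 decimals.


Project each component onto [-2, 1].
clip(-9.1973) = -2.0, clip(-8.7598) = -2.0, clip(5.7469) = 1.0, clip(3.2623) = 1.0
Projection = [-2.0, -2.0, 1.0, 1.0]
Squared diffs: [51.8011, 45.6949, 22.5331, 5.118]
Distance = sqrt(125.1471) = 11.1869


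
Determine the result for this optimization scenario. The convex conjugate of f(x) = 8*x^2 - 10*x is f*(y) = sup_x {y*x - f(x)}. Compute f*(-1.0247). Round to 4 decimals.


f*(y) = sup_x {y*x - a*x^2 - b*x} = sup_x {(y-b)*x - a*x^2}
FOC: (y - b) - 2a*x = 0 => x* = (y - b)/(2a)
x* = (-1.0247 + 10)/(2*8) = 0.561
f*(-1.0247) = (y-b)^2/(4a) = (-1.0247 + 10)^2/(4*8)
= 80.556/32 = 2.5174


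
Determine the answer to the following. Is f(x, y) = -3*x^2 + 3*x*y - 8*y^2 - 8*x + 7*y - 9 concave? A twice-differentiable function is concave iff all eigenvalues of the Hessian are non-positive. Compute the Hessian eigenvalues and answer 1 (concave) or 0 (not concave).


The Hessian of f(x,y) = -3*x^2 + 3*x*y - 8*y^2 - 8*x + 7*y - 9 is:
H = [[-6, 3], [3, -16]]
Trace = -6 - 16 = -22
Determinant = -6*-16 - (3)^2 = 87
Discriminant = (-22)^2 - 4*87 = 136.0
Eigenvalues: lambda_1 = -16.831, lambda_2 = -5.169
The function is concave.

1


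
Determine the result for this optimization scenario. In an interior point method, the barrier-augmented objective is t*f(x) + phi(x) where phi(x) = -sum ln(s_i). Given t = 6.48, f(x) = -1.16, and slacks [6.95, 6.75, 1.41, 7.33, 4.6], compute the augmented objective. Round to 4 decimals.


Step 1: Compute log-barrier.
ln values: [1.9387, 1.9095, 0.3436, 1.992, 1.5261]
phi = -(1.9387 + 1.9095 + 0.3436 + 1.992 + 1.5261) = -7.7099
Step 2: Compute augmented objective.
t*f(x) = 6.48*-1.16 = -7.5168
Total = -7.5168 - 7.7099 = -15.2267


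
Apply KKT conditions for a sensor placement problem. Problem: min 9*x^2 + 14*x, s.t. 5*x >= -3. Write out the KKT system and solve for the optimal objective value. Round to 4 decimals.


Step 1: Try lambda = 0 (constraint inactive).
x_unc = -14/(2*9) = -0.7778
Check: 5*-0.7778 = -3.889 < -3 -- violated!
Step 2: Constraint must be active: 5*x = -3
x* = -3/5 = -0.6
lambda = (2*9*(-0.6) + 14)/5 = 0.64
Step 3: Compute optimal value.
f(x*) = 9*(-0.6)^2 + 14*(-0.6) = -5.16


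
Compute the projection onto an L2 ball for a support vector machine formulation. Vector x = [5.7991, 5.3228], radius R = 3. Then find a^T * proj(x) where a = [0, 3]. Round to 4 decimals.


Step 1: Compute ||x|| (intermediates to 6 decimals).
||x|| = sqrt(5.7991^2 + 5.3228^2) = 7.871579
Step 2: Project.
Since ||x|| > R, scale = R/||x|| = 3/7.871579 = 0.381118, proj(x) = scale * x
proj(x) = [2.210141, 2.028615]
Step 3: Dot product.
a^T * proj(x) = 0*2.210141 + 3*2.028615 = 6.0858


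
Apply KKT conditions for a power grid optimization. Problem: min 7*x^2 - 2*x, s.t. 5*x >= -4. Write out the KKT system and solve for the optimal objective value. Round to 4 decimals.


Step 1: Try lambda = 0 (constraint inactive).
Stationarity: 2*7*x - 2 = 0
x* = 2/(2*7) = 1/7 = 0.1429 (rounded; the exact value 1/7 is used below)
Check constraint: 5*0.1429 = 0.7145 >= -4 -- satisfied.
Step 2: Compute optimal value.
f(x*) = 7*(1/7)^2 - 2*(1/7) = -0.1429


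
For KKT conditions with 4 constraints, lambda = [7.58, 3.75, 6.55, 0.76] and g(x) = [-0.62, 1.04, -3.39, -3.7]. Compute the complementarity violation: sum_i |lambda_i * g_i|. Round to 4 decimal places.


KKT complementary slackness check:
lambda_1 * g_1 = 7.58 * -0.62 = -4.6996
lambda_2 * g_2 = 3.75 * 1.04 = 3.9
lambda_3 * g_3 = 6.55 * -3.39 = -22.2045
lambda_4 * g_4 = 0.76 * -3.7 = -2.812
Total violation = 4.6996 + 3.9 + 22.2045 + 2.812 = 33.6161


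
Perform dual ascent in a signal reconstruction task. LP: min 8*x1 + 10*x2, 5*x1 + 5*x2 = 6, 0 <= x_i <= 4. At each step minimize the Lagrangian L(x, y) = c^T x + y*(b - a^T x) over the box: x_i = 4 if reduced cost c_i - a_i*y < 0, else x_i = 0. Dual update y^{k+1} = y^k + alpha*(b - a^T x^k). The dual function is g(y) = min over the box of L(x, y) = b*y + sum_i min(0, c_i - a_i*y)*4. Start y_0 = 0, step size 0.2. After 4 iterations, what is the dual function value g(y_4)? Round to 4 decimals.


Dual ascent for LP: min 8*x1 + 10*x2, 5*x1 + 5*x2 = 6, 0 <= x_i <= 4
Step 1: y^k = 0.0, reduced costs: (8.0, 10.0)
  x^k = (0.0, 0.0), subgradient = b - a^T x = 6.0
  y^{k+1} = 0.0 + 0.2*6.0 = 1.2
Step 2: y^k = 1.2, reduced costs: (2.0, 4.0)
  x^k = (0.0, 0.0), subgradient = b - a^T x = 6.0
  y^{k+1} = 1.2 + 0.2*6.0 = 2.4
Step 3: y^k = 2.4, reduced costs: (-4.0, -2.0)
  x^k = (4.0, 4.0), subgradient = b - a^T x = -34.0
  y^{k+1} = 2.4 + 0.2*-34.0 = -4.4
Step 4: y^k = -4.4, reduced costs: (30.0, 32.0)
  x^k = (0.0, 0.0), subgradient = b - a^T x = 6.0
  y^{k+1} = -4.4 + 0.2*6.0 = -3.2
Dual objective at y_4 = -3.2: reduced costs (24.0, 26.0), box minimizer x = (0.0, 0.0)
g(y_4) = b*y + (c1 - a1*y)*x1 + (c2 - a2*y)*x2 = 6*(-3.2) + 24.0*0.0 + 26.0*0.0 = -19.2 + 0.0 + 0.0 = -19.2


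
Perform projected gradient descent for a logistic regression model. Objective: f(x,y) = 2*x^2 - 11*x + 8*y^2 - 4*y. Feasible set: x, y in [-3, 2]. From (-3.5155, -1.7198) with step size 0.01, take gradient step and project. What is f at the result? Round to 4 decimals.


Step 1: Compute gradient at (-3.5155, -1.7198).
grad_x = 2*2*-3.5155 - 11 = -25.062
grad_y = 2*8*-1.7198 - 4 = -31.5168
Step 2: Gradient step.
x_raw = -3.5155 - 0.01*-25.062 = -3.2649
y_raw = -1.7198 - 0.01*-31.5168 = -1.4046
Step 3: Project onto [-3, 2].
x_proj = clip(-3.2649) = -3.0
y_proj = clip(-1.4046) = -1.4046
Step 4: Evaluate f.
f(-3.0, -1.4046) = 72.4025


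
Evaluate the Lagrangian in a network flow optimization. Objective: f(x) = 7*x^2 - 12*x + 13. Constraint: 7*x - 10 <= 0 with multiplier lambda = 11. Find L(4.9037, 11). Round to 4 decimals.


Step 1: Evaluate f(x).
f(4.9037) = 7*4.9037^2 - 12*4.9037 + 13 = 122.4795
Step 2: Evaluate g(x).
g(4.9037) = 7*4.9037 - 10 = 24.3259
Step 3: Compute Lagrangian.
L = 122.4795 + 11*24.3259 = 390.0644


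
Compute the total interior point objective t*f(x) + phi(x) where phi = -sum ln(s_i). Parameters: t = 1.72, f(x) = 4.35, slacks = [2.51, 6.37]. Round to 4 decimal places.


Step 1: Compute log-barrier.
ln values: [0.9203, 1.8516]
phi = -(0.9203 + 1.8516) = -2.7719
Step 2: Compute augmented objective.
t*f(x) = 1.72*4.35 = 7.482
Total = 7.482 - 2.7719 = 4.7101


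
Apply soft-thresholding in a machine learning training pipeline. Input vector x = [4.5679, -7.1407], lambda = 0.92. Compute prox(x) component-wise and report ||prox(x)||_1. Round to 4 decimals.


Soft-thresholding with lambda = 0.92:
prox(4.5679) = sign(4.5679)*max(|4.5679| - 0.92, 0) = 3.6479
prox(-7.1407) = sign(-7.1407)*max(|-7.1407| - 0.92, 0) = -6.2207
prox(x) = [3.6479, -6.2207]
||prox(x)||_1 = 3.6479 + 6.2207 = 9.8686


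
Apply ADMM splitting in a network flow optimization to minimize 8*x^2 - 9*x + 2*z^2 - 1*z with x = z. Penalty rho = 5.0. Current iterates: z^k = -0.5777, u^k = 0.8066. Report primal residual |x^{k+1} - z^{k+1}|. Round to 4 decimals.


ADMM iteration with rho = 5.0, z^k = -0.5777, u^k = 0.8066
Step 1: x-update.
Minimize 8*x^2 - 9*x + (5.0/2)*(x + 0.5777 + 0.8066)^2
FOC: (2*8 + 5.0)*x = 9 + 5.0*(-0.5777 - 0.8066)
x^{k+1} = 0.099
Step 2: z-update.
Minimize 2*z^2 - 1*z + (5.0/2)*(0.099 - z + 0.8066)^2
FOC: (2*2 + 5.0)*z = 1 + 5.0*(0.099 + 0.8066)
z^{k+1} = 0.6142
Step 3: u-update.
u^{k+1} = 0.8066 + 0.099 - 0.6142 = 0.2914
Step 4: Primal residual = |0.099 - 0.6142| = 0.5152


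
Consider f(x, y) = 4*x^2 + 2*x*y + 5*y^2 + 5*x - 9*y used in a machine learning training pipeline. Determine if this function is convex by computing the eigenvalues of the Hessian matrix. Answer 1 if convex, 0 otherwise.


The Hessian of f(x,y) = 4*x^2 + 2*x*y + 5*y^2 + 5*x - 9*y is:
H = [[8, 2], [2, 10]]
Trace = 8 + 10 = 18
Determinant = 8*10 - (2)^2 = 76
Discriminant = (18)^2 - 4*76 = 20.0
Eigenvalues: lambda_1 = 6.7639, lambda_2 = 11.2361
The function is convex.

1


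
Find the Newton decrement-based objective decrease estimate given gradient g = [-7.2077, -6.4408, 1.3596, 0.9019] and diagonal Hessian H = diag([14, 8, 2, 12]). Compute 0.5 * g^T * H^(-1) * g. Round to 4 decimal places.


Step 1: H is diagonal, so H^(-1) * g = [-0.5148, -0.8051, 0.6798, 0.0752].
Step 2: g^T H^(-1) g = sum_i g_i^2 / H_ii
  = (-7.2077)^2/14 + (-6.4408)^2/8 + (1.3596)^2/2 + (0.9019)^2/12
  = 3.7108 + 5.1855 + 0.9243 + 0.0678 = 9.8883
Step 3: Objective decrease = 0.5 * g^T H^(-1) g = 4.9442


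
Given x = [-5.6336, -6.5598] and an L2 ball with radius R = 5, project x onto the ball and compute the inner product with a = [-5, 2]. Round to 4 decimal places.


Step 1: Compute ||x|| (intermediates to 6 decimals).
||x|| = sqrt((-5.6336)^2 + (-6.5598)^2) = 8.646874
Step 2: Project.
Since ||x|| > R, scale = R/||x|| = 5/8.646874 = 0.578244, proj(x) = scale * x
proj(x) = [-3.257595, -3.793165]
Step 3: Dot product.
a^T * proj(x) = -5*(-3.257595) + 2*(-3.793165) = 8.7016


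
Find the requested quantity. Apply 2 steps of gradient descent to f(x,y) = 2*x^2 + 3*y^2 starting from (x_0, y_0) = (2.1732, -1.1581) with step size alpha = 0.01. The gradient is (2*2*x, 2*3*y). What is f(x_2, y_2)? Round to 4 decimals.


Gradient descent on f(x,y) = 2*x^2 + 3*y^2.
Starting point: (2.1732, -1.1581), alpha = 0.01
Step 1: grad_x = 2*2*2.1732 = 8.6928, grad_y = 2*3*-1.1581 = -6.9486
  x_1 = 2.1732 - 0.01*8.6928 = 2.0863
  y_1 = -1.1581 - 0.01*-6.9486 = -1.0886
Step 2: grad_x = 2*2*2.0863 = 8.3451, grad_y = 2*3*-1.0886 = -6.5317
  x_2 = 2.0863 - 0.01*8.3451 = 2.0028
  y_2 = -1.0886 - 0.01*-6.5317 = -1.0233
f(2.0028, -1.0233) = 2*2.0028^2 + 3*(-1.0233)^2 = 11.164


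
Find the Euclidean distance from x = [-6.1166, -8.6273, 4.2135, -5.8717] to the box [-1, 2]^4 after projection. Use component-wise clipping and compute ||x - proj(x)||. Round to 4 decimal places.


Project each component onto [-1, 2].
clip(-6.1166) = -1.0, clip(-8.6273) = -1.0, clip(4.2135) = 2.0, clip(-5.8717) = -1.0
Projection = [-1.0, -1.0, 2.0, -1.0]
Squared diffs: [26.1796, 58.1757, 4.8996, 23.7335]
Distance = sqrt(112.9884) = 10.6296


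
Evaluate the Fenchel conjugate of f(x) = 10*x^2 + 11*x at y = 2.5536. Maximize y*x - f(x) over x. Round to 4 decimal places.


f*(y) = sup_x {y*x - a*x^2 - b*x} = sup_x {(y-b)*x - a*x^2}
FOC: (y - b) - 2a*x = 0 => x* = (y - b)/(2a)
x* = (2.5536 - 11)/(2*10) = -0.4223
f*(2.5536) = (y-b)^2/(4a) = (2.5536 - 11)^2/(4*10)
= 71.3417/40 = 1.7835


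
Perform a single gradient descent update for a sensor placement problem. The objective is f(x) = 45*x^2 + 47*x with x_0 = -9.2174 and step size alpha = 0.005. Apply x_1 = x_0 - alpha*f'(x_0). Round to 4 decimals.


We compute the gradient at x_0 and apply the update.
f'(x) = 90*x + 47
f'(-9.2174) = 90*-9.2174 + 47 = -782.566
x_1 = -9.2174 - 0.005*-782.566 = -5.3046


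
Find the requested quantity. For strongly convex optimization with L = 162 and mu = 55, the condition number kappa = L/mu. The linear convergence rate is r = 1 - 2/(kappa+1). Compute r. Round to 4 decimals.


Step 1: Compute the condition number.
kappa = L/mu = 162/55 = 2.9455
Step 2: Compute the convergence rate.
r = 1 - 2/(kappa + 1) = 1 - 2*mu/(L + mu) = (L - mu)/(L + mu) = 107/217 = 0.4931


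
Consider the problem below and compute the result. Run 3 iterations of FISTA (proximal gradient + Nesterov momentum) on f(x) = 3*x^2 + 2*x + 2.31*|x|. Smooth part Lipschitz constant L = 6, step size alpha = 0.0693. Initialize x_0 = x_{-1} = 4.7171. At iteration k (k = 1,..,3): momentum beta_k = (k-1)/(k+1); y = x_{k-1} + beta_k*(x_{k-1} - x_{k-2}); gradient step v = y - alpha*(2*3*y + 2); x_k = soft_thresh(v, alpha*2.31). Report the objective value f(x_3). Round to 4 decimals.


FISTA on f(x) = 3*x^2 + 2*x + 2.31*|x|
L = 6, alpha = 0.0693
Iteration 1: beta = 0.0, y = 4.7171 + 0.0*(4.7171 - 4.7171) = 4.7171
  grad(y) = 30.3026, v = y - alpha*grad = 2.6171
  prox(v) = soft_thresh(2.6171, 0.1601) = 2.457
Iteration 2: beta = 0.3333, y = 2.457 + 0.3333*(2.457 - 4.7171) = 1.7037
  grad(y) = 12.2222, v = y - alpha*grad = 0.8567
  prox(v) = soft_thresh(0.8567, 0.1601) = 0.6966
Iteration 3: beta = 0.5, y = 0.6966 + 0.5*(0.6966 - 2.457) = -0.1836
  grad(y) = 0.8984, v = y - alpha*grad = -0.2459
  prox(v) = soft_thresh(-0.2459, 0.1601) = -0.0858
f(x_3) = 3*(-0.0858)^2 + 2*(-0.0858) + 2.31*|-0.0858| = 0.0487


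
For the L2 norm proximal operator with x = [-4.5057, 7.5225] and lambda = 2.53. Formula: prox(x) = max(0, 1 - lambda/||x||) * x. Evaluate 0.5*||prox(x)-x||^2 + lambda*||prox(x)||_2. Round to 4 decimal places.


Step 1: Compute ||x||.
||x|| = 8.7687
Step 2: Compute scaling factor.
scale = max(0, 1 - 2.53/8.7687) = 0.7115
Step 3: prox(x) = [-3.2057, 5.3521]
||prox(x)|| = 6.2387
Step 4: Proximal objective.
0.5*||prox-x||^2 = 3.2005
lambda*||prox|| = 15.7839
Total = 18.9843


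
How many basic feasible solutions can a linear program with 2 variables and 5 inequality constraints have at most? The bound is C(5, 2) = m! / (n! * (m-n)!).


Each vertex corresponds to some choice of n active constraints out of m, so the number of vertices is at most C(m, n) = m! / (n!(m-n)!).
m = 5, n = 2
Numerator: 5 * 4
Denominator: 2! = 2
C(5, 2) = 10


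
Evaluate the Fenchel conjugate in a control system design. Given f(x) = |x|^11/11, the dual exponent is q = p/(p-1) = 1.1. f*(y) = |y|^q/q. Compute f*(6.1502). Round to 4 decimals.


The conjugate exponent q satisfies 1/p + 1/q = 1.
p = 11, so q = 11/(11 - 1) = 1.1
|y|^q = 6.1502^1.1 = 7.3753
f*(6.1502) = 7.3753 / 1.1 = 6.7048


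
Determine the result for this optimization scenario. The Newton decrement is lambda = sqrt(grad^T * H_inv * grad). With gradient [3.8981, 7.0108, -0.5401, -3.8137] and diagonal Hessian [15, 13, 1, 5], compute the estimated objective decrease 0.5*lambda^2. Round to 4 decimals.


Step 1: H is diagonal, so H^(-1) * g = [0.2599, 0.5393, -0.5401, -0.7627].
Step 2: g^T H^(-1) g = sum_i g_i^2 / H_ii
  = (3.8981)^2/15 + (7.0108)^2/13 + (-0.5401)^2/1 + (-3.8137)^2/5
  = 1.013 + 3.7809 + 0.2917 + 2.9089 = 7.9945
Step 3: Objective decrease = 0.5 * g^T H^(-1) g = 3.9972


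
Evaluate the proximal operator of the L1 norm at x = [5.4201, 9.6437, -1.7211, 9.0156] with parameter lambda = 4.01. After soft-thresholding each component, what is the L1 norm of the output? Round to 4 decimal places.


Soft-thresholding with lambda = 4.01:
prox(5.4201) = sign(5.4201)*max(|5.4201| - 4.01, 0) = 1.4101
prox(9.6437) = sign(9.6437)*max(|9.6437| - 4.01, 0) = 5.6337
prox(-1.7211) = sign(-1.7211)*max(|-1.7211| - 4.01, 0) = 0.0
prox(9.0156) = sign(9.0156)*max(|9.0156| - 4.01, 0) = 5.0056
prox(x) = [1.4101, 5.6337, 0.0, 5.0056]
||prox(x)||_1 = 1.4101 + 5.6337 + 0.0 + 5.0056 = 12.0494


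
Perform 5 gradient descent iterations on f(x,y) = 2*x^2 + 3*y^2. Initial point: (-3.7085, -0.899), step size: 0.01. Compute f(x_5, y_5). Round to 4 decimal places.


Gradient descent on f(x,y) = 2*x^2 + 3*y^2.
Starting point: (-3.7085, -0.899), alpha = 0.01
Step 1: grad_x = 2*2*-3.7085 = -14.834, grad_y = 2*3*-0.899 = -5.394
  x_1 = -3.7085 - 0.01*-14.834 = -3.5602
  y_1 = -0.899 - 0.01*-5.394 = -0.8451
Step 2: grad_x = 2*2*-3.5602 = -14.2406, grad_y = 2*3*-0.8451 = -5.0704
  x_2 = -3.5602 - 0.01*-14.2406 = -3.4178
  y_2 = -0.8451 - 0.01*-5.0704 = -0.7944
Step 3: grad_x = 2*2*-3.4178 = -13.671, grad_y = 2*3*-0.7944 = -4.7661
  x_3 = -3.4178 - 0.01*-13.671 = -3.281
  y_3 = -0.7944 - 0.01*-4.7661 = -0.7467
Step 4: grad_x = 2*2*-3.281 = -13.1242, grad_y = 2*3*-0.7467 = -4.4802
  x_4 = -3.281 - 0.01*-13.1242 = -3.1498
  y_4 = -0.7467 - 0.01*-4.4802 = -0.7019
Step 5: grad_x = 2*2*-3.1498 = -12.5992, grad_y = 2*3*-0.7019 = -4.2114
  x_5 = -3.1498 - 0.01*-12.5992 = -3.0238
  y_5 = -0.7019 - 0.01*-4.2114 = -0.6598
f(-3.0238, -0.6598) = 2*(-3.0238)^2 + 3*(-0.6598)^2 = 19.5928


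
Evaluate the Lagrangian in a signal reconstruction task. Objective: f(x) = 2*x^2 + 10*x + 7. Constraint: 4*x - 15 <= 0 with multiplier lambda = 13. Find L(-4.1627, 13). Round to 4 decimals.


Step 1: Evaluate f(x).
f(-4.1627) = 2*(-4.1627)^2 + 10*(-4.1627) + 7 = 0.0291
Step 2: Evaluate g(x).
g(-4.1627) = 4*-4.1627 - 15 = -31.6508
Step 3: Compute Lagrangian.
L = 0.0291 + 13*-31.6508 = -411.4313


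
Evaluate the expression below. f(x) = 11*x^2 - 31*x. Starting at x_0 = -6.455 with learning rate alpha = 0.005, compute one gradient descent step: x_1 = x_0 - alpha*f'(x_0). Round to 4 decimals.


We compute the gradient at x_0 and apply the update.
f'(x) = 22*x - 31
f'(-6.455) = 22*-6.455 - 31 = -173.01
x_1 = -6.455 - 0.005*-173.01 = -5.59


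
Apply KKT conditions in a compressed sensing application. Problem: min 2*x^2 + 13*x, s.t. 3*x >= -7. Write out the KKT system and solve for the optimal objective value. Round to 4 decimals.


Step 1: Try lambda = 0 (constraint inactive).
x_unc = -13/(2*2) = -3.25
Check: 3*-3.25 = -9.75 < -7 -- violated!
Step 2: Constraint must be active: 3*x = -7
x* = -7/3 = -2.3333 (rounded; the exact value -7/3 is used below)
lambda = (2*2*(-7/3) + 13)/3 = 1.2222
Step 3: Compute optimal value.
f(x*) = 2*(-7/3)^2 + 13*(-7/3) = -19.4444


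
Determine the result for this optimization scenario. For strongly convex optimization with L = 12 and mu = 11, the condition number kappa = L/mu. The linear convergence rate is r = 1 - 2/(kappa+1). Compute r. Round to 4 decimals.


Step 1: Compute the condition number.
kappa = L/mu = 12/11 = 1.0909
Step 2: Compute the convergence rate.
r = 1 - 2/(kappa + 1) = 1 - 2*mu/(L + mu) = (L - mu)/(L + mu) = 1/23 = 0.0435
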